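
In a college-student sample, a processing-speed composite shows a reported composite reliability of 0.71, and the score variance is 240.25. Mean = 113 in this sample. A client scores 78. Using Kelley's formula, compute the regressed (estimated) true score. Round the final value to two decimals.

88.15

Estimated true score = 0.7100*78 + (1 − 0.7100)*113 ≈ 88.1500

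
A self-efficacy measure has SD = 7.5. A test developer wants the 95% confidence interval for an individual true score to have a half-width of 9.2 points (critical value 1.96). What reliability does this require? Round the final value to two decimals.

0.61

SEM needed = half-width / z = 9.2/1.96 ≈ 4.6939
Required reliability = 1 − (SEM/SD)² = 1 − 0.3917 ≈ 0.6083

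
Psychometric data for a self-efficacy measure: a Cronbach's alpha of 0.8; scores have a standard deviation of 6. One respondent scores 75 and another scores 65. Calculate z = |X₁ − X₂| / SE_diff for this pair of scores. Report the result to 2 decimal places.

SEM = 6.00000×√(1 − 0.80000) ≃ 2.68328
SE_diff = √2 × SEM ≃ 3.79473
z = 10 / 3.79473 ≃ 2.63523

2.64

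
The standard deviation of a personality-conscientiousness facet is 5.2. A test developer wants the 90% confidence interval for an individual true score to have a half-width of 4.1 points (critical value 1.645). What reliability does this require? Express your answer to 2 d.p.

0.77

Required SEM = 4.1 / 1.645 ≈ 2.492
r = 1 − (SEM / SD)² = 1 − (2.492 / 5.2)² ≈ 1 − 0.230 ≈ 0.770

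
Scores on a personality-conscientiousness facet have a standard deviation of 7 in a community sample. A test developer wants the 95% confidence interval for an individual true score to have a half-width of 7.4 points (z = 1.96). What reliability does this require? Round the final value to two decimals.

0.71

SEM needed = half-width / z = 7.4/1.96 ≈ 3.7755
r = 1 − (SEM / SD)² = 1 − (3.7755 / 7)² ≈ 1 − 0.2909 ≈ 0.7091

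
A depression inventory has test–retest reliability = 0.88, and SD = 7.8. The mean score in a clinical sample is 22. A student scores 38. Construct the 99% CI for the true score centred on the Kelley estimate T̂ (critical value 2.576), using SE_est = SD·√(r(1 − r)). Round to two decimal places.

Estimated true score = 0.8800·38 + (1 − 0.8800)·22 ≈ 36.0800
SE_est = 7.8000·√[r(1 − r)] ≈ 2.5347
CI = 36.0800 ± 2.576 · 2.5347 → [29.5506, 42.6094]

[29.55, 42.61]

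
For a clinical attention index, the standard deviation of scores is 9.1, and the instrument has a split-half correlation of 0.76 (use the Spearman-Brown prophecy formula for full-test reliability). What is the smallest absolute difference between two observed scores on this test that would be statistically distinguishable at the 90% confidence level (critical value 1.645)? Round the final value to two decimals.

7.82

r_full = 2·0.76 / (1 + 0.76) ≈ 0.86364
SEM = 9.10000 · √(1 − 0.86364) = 9.10000 · √0.13636 ≈ 9.10000 · 0.36927 ≈ 3.36040
Standard error of the difference = 3.36040·√2 ≈ 4.75232
Smallest detectable difference = 1.645·4.75232 ≈ 7.81757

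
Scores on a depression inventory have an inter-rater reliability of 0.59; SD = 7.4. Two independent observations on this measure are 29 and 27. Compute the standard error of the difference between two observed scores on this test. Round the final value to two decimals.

6.70

SEM = 7.40000*√(1 − 0.59000) ≈ 4.73831
Standard error of the difference = 4.73831·√2 ≈ 6.70099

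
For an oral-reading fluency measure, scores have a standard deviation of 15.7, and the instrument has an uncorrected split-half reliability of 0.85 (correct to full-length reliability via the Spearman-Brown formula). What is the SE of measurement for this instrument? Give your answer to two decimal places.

4.47

Spearman-Brown: r = 2(0.85) / (1 + 0.85) = 1.7000 / 1.8500 ≃ 0.9189
SEM = 15.7000*√(1 − 0.9189) ≃ 4.4705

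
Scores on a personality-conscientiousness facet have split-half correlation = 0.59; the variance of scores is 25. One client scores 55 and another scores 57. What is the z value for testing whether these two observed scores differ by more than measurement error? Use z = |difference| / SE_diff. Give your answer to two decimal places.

0.56

SD = √25 = 5.0000
Spearman-Brown: r = 2(0.59) / (1 + 0.59) = 1.1800 / 1.5900 ≃ 0.7421
The standard error of measurement is 5.0000*√(1 − 0.7421) ≃ 5.0000*0.5078 ≃ 2.5390.
SE_diff = √2 * SEM ≃ 3.5907
z = 2 / 3.5907 ≃ 0.5570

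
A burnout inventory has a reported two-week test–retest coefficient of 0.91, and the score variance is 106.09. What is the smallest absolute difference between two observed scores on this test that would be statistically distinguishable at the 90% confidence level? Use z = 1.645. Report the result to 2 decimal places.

7.19

SD = √106.09 ≈ 10.30000
SEM = 10.30000 · √(1 − 0.91000) = 10.30000 · √0.09000 ≈ 10.30000 · 0.30000 ≈ 3.09000
Standard error of the difference = 3.09000·√2 ≈ 4.36992
Smallest detectable difference = 1.645·4.36992 ≈ 7.18852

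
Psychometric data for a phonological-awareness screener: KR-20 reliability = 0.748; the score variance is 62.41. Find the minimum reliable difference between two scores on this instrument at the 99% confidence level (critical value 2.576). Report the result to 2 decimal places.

14.45

SD = √62.41 = 7.9000
The standard error of measurement is 7.9000*√(1 − 0.7480) ≈ 7.9000*0.5020 ≈ 3.9658.
Standard error of the difference = 3.9658·√2 ≈ 5.6084
Minimum reliable difference = 2.576 * SE_diff ≈ 2.576 * 5.6084 ≈ 14.4474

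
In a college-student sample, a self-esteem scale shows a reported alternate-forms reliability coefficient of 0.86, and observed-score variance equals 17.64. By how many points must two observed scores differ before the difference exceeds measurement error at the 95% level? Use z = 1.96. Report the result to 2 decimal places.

4.36

SD = √17.64 ≃ 4.2000
SEM = 4.2000×√(1 − 0.8600) ≃ 1.5715
SE_diff = √2 × SEM ≃ 2.2224
Minimum reliable difference = 1.96 × SE_diff ≃ 1.96 × 2.2224 ≃ 4.3560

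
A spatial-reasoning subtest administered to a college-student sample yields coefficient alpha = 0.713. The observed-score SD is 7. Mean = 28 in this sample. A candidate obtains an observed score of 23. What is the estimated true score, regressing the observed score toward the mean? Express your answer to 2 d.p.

Estimated true score = 0.713·23 + (1 − 0.713)·28 ≈ 24.435

24.44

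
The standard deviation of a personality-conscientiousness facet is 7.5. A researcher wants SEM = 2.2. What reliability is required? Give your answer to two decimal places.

0.91

r = 1 − (SEM / SD)² = 1 − (2.200 / 7.5)² ≃ 1 − 0.086 ≃ 0.914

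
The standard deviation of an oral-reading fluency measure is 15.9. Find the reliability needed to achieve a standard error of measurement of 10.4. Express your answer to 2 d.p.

0.57

r = 1 − (SEM / SD)² = 1 − (10.400 / 15.9)² ≈ 1 − 0.428 ≈ 0.572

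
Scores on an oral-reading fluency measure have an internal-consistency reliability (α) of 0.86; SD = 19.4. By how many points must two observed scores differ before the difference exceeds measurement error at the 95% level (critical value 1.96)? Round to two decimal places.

SEM = 19.400 * √(1 − 0.860) = 19.400 * √0.140 ≈ 19.400 * 0.374 ≈ 7.259
Standard error of the difference = 7.259·√2 ≈ 10.266
Smallest detectable difference = 1.96*10.266 ≈ 20.120

20.12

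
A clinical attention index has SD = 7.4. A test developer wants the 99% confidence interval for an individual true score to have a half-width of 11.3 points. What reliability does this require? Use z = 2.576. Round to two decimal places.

SEM needed = half-width / z = 11.3/2.576 ≈ 4.3866
r = 1 − (SEM / SD)² = 1 − (4.3866 / 7.4)² ≈ 1 − 0.3514 ≈ 0.6486

0.65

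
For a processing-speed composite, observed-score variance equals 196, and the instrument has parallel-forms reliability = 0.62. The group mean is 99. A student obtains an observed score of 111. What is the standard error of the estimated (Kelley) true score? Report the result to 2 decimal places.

SD = √196 ≈ 14.000
SE_est = 14.000×√(0.620×0.380) ≈ 6.795

6.80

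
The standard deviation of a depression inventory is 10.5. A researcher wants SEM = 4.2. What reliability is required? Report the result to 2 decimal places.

0.84

Required reliability = 1 − (SEM/SD)² = 1 − 0.1600 ≃ 0.8400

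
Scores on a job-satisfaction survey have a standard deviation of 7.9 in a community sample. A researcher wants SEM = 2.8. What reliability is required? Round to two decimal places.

r = 1 − (2.800/7.9)² ≈ 1 − 0.126 ≈ 0.874

0.87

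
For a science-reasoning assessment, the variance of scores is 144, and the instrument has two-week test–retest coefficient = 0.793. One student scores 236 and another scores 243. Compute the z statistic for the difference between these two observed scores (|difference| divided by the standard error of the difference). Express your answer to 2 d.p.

0.91

SD = √144 ≈ 12.000
SEM = 12.000*√(1 − 0.793) ≈ 5.460
Standard error of the difference = 5.460·√2 ≈ 7.721
z = 7 / 7.721 ≈ 0.907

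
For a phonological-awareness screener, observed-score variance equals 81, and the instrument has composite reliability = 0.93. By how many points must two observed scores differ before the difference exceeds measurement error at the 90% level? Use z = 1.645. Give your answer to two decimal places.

SD = √81 ≈ 9.000
SEM = 9.000 · √(1 − 0.930) = 9.000 · √0.070 ≈ 9.000 · 0.265 ≈ 2.381
Standard error of the difference = 2.381·√2 ≈ 3.367
Smallest detectable difference = 1.645·3.367 ≈ 5.540

5.54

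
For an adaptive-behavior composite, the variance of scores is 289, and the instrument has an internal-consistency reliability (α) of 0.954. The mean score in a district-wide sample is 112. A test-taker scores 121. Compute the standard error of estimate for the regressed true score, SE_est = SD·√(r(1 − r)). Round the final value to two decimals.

SD = √289 ≈ 17.0000
SE_est = SD · √(r(1 − r)) = 17.0000 · √0.0439 ≈ 17.0000 · 0.2095 ≈ 3.5612

3.56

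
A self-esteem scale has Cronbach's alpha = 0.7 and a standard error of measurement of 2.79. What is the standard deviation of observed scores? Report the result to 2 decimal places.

SD = 2.79 / √(1 − 0.7) ≃ 5.09382

5.09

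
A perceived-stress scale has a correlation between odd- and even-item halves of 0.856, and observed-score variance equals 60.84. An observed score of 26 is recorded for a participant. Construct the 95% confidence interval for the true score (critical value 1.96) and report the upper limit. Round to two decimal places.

30.26

σ = 60.84^(1/2) = 7.800
Full-length reliability (Spearman-Brown) = 2(0.856)/(1+0.856) ≈ 0.922
The standard error of measurement is 7.800*√(1 − 0.922) ≈ 7.800*0.279 ≈ 2.173.
1.96 * SEM ≈ 4.258
Upper bound: 26 + 4.258 = 30.258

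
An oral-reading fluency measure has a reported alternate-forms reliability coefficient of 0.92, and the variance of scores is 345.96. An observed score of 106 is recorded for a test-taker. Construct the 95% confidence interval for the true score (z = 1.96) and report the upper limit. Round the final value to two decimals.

σ = 345.96^(1/2) = 18.60000
SEM = 18.60000 * √(1 − 0.92000) = 18.60000 * √0.08000 ≈ 18.60000 * 0.28284 ≈ 5.26087
Half-width = 1.96*5.26087 ≈ 10.31131
Upper limit = 106 + 10.31131 ≈ 116.31131

116.31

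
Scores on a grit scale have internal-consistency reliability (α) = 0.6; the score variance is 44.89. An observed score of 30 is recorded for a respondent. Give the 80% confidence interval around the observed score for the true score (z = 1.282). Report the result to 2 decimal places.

[24.57, 35.43]

SD = √44.89 = 6.700
SEM = 6.700 * √(1 − 0.600) = 6.700 * √0.400 ≃ 6.700 * 0.632 ≃ 4.237
1.282 * SEM ≃ 5.432
Interval: (24.568, 35.432)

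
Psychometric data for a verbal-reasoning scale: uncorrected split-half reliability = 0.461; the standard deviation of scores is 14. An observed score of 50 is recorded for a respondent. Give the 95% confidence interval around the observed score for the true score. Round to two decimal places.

[33.33, 66.67]

r_full = 2·0.461 / (1 + 0.461) ≈ 0.63107
The standard error of measurement is 14.00000*√(1 − 0.63107) ≈ 14.00000*0.60739 ≈ 8.50349.
Margin = 1.96 * 8.50349 ≈ 16.66684
95% CI: 50 ± 16.66684 = [33.33316, 66.66684]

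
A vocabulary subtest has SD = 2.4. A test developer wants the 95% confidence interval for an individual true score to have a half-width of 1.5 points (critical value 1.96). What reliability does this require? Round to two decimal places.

0.90

SEM needed = half-width / z = 1.5/1.96 ≈ 0.76531
r = 1 − (0.76531/2.4)² ≈ 1 − 0.10168 ≈ 0.89832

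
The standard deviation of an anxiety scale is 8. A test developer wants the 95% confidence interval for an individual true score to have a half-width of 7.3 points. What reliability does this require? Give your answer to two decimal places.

Required SEM = 7.3 / 1.96 ≈ 3.7245
r = 1 − (3.7245/8)² ≈ 1 − 0.2167 ≈ 0.7833

0.78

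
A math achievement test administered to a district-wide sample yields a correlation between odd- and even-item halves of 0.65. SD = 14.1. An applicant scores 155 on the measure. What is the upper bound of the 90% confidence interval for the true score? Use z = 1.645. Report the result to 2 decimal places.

165.68

Full-length reliability (Spearman-Brown) = 2(0.65)/(1+0.65) ≈ 0.788
SEM = 14.100 · √(1 − 0.788) = 14.100 · √0.212 ≈ 14.100 · 0.461 ≈ 6.494
Half-width = 1.645·6.494 ≈ 10.683
Upper bound: 155 + 10.683 = 165.683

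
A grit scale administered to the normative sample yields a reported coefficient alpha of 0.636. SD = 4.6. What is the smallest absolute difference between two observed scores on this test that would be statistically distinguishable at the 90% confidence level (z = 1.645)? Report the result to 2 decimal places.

6.46

SEM = 4.600 × √(1 − 0.636) = 4.600 × √0.364 ≈ 4.600 × 0.603 ≈ 2.775
Standard error of the difference = 2.775·√2 ≈ 3.925
Minimum reliable difference = 1.645 × SE_diff ≈ 1.645 × 3.925 ≈ 6.456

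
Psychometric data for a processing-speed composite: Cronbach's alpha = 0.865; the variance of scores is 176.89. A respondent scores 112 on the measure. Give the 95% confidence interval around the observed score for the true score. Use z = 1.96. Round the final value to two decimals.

[102.42, 121.58]

SD = √176.89 ≈ 13.300
SEM = 13.300 * √(1 − 0.865) = 13.300 * √0.135 ≈ 13.300 * 0.367 ≈ 4.887
1.96 * SEM ≈ 9.578
Interval: (102.422, 121.578)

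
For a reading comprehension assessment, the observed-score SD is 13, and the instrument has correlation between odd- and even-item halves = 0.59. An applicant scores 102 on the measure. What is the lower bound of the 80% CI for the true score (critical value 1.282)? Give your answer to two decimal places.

r_full = 2·0.59 / (1 + 0.59) ≈ 0.742
SEM = 13.000*√(1 − 0.742) ≈ 6.601
1.282 * SEM ≈ 8.463
Lower limit = 102 − 8.463 ≈ 93.537

93.54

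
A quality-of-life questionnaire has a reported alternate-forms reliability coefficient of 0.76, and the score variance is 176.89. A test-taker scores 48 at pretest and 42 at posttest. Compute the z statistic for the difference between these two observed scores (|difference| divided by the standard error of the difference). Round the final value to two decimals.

0.65

SD = √176.89 ≈ 13.3000
The standard error of measurement is 13.3000·√(1 − 0.7600) ≈ 13.3000·0.4899 ≈ 6.5156.
SE_diff = SEM · √2 ≈ 6.5156 · 1.4142 ≈ 9.2145
z = |48 − 42| / 9.2145 = 6 / 9.2145 ≈ 0.6511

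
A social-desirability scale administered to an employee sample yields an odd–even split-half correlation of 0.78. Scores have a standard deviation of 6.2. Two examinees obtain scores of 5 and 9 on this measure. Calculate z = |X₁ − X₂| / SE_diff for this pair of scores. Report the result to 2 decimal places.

Spearman-Brown: r = 2(0.78) / (1 + 0.78) = 1.560 / 1.780 ≈ 0.876
The standard error of measurement is 6.200×√(1 − 0.876) ≈ 6.200×0.352 ≈ 2.180.
SE_diff = √2 × SEM ≈ 3.083
z = 4 / 3.083 ≈ 1.298

1.30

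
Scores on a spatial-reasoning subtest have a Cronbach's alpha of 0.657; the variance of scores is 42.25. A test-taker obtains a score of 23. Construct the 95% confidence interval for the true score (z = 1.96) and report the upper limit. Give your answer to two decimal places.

σ = 42.25^(1/2) = 6.500
SEM = 6.500 × √(1 − 0.657) = 6.500 × √0.343 ≈ 6.500 × 0.586 ≈ 3.807
Margin = 1.96 × 3.807 ≈ 7.461
Upper limit = 23 + 7.461 ≈ 30.461

30.46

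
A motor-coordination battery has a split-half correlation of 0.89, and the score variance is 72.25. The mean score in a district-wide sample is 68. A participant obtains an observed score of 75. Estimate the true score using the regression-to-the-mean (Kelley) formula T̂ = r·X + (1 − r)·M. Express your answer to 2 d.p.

r_full = 2·0.89 / (1 + 0.89) ≈ 0.9418
Estimated true score = 0.9418*75 + (1 − 0.9418)*68 ≈ 74.5926

74.59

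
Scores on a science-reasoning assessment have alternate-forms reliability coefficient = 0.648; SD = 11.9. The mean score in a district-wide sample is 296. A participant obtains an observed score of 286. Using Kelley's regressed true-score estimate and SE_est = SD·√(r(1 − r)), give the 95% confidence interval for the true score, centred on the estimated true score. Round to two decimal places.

[278.38, 300.66]

T̂ = r·X + (1 − r)·M = 0.6480×286 + 0.3520×296 = 185.3280 + 104.1920 ≈ 289.5200
SE_est = SD × √(r(1 − r)) = 11.9000 × √0.2281 ≈ 11.9000 × 0.4776 ≈ 5.6834
95% CI: 289.5200 ± 11.1394 ≈ (278.3806, 300.6594)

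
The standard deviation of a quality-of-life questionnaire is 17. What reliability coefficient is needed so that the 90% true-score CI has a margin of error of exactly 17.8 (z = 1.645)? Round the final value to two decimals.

0.59

SEM needed = half-width / z = 17.8/1.645 ≈ 10.8207
r = 1 − (10.8207/17)² ≈ 1 − 0.4051 ≈ 0.5949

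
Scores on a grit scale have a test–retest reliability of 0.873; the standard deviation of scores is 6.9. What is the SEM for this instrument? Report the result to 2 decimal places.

2.46

SEM = 6.900·√(1 − 0.873) ≈ 2.459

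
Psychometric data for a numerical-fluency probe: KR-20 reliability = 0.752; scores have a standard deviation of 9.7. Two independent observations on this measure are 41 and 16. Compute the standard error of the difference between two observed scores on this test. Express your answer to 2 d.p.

The standard error of measurement is 9.700×√(1 − 0.752) ≈ 9.700×0.498 ≈ 4.831.
SE_diff = √2 × SEM ≈ 6.831

6.83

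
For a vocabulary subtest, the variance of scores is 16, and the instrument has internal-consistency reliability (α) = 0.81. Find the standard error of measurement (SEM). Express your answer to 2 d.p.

1.74

SD = √16 = 4.0000
SEM = 4.0000 · √(1 − 0.8100) = 4.0000 · √0.1900 ≈ 4.0000 · 0.4359 ≈ 1.7436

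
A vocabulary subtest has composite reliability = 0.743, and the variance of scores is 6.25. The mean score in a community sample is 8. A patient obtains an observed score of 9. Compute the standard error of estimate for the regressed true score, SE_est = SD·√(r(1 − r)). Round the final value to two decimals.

1.09

SD = √6.25 = 2.500
SE_est = 2.500·√(0.743·0.257) ≈ 1.092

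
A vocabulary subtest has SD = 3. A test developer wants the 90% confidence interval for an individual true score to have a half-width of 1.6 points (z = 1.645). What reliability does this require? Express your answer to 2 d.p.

SEM needed = half-width / z = 1.6/1.645 ≈ 0.9726
r = 1 − (SEM / SD)² = 1 − (0.9726 / 3)² ≈ 1 − 0.1051 ≈ 0.8949

0.89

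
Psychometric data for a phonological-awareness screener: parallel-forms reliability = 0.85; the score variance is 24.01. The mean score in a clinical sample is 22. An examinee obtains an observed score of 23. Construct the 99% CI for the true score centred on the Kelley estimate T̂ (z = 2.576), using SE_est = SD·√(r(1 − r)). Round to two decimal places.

[18.34, 27.36]

SD = √24.01 ≃ 4.9000
Estimated true score = 0.8500*23 + (1 − 0.8500)*22 ≃ 22.8500
SE_est = SD * √(r(1 − r)) = 4.9000 * √0.1275 ≃ 4.9000 * 0.3571 ≃ 1.7496
CI = 22.8500 ± 2.576 * 1.7496 → [18.3429, 27.3571]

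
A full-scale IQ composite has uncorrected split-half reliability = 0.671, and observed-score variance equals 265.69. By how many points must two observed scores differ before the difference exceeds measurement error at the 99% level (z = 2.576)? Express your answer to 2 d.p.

26.35

σ = 265.69^(1/2) = 16.3000
Spearman-Brown: r = 2(0.671) / (1 + 0.671) = 1.3420 / 1.6710 ≃ 0.8031
SEM = 16.3000·√(1 − 0.8031) ≃ 7.2326
Standard error of the difference = 7.2326·√2 ≃ 10.2285
Minimum reliable difference = 2.576 · SE_diff ≃ 2.576 · 10.2285 ≃ 26.3486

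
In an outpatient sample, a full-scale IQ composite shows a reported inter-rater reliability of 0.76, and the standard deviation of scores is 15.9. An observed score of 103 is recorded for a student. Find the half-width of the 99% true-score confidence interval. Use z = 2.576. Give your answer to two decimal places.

SEM = 15.9000*√(1 − 0.7600) ≃ 7.7894
2.576 * SEM ≃ 20.0654

20.07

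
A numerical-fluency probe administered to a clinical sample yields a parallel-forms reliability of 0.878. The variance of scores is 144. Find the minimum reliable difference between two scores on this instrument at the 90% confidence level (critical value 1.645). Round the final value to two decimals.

9.75

σ = 144^(1/2) = 12.00000
SEM = 12.00000 * √(1 − 0.87800) = 12.00000 * √0.12200 ≈ 12.00000 * 0.34928 ≈ 4.19142
SE_diff = √2 * SEM ≈ 5.92756
Smallest detectable difference = 1.645*5.92756 ≈ 9.75084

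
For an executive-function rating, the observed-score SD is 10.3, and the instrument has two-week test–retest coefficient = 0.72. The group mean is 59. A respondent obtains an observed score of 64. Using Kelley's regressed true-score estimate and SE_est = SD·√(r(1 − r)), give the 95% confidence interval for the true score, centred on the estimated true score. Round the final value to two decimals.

Estimated true score = 0.7200×64 + (1 − 0.7200)×59 ≈ 62.6000
SE_est = 10.3000×√(0.7200×0.2800) ≈ 4.6247
95% CI: 62.6000 ± 9.0644 ≈ (53.5356, 71.6644)

[53.54, 71.66]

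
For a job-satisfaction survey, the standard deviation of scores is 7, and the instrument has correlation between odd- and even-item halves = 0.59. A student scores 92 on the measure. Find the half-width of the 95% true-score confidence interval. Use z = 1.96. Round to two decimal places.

Spearman-Brown: r = 2(0.59) / (1 + 0.59) = 1.1800 / 1.5900 ≈ 0.7421
The standard error of measurement is 7.0000·√(1 − 0.7421) ≈ 7.0000·0.5078 ≈ 3.5546.
Margin = 1.96 · 3.5546 ≈ 6.9670

6.97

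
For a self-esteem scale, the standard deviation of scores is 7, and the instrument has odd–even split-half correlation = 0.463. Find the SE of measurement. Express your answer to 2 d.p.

Full-length reliability (Spearman-Brown) = 2(0.463)/(1+0.463) ≈ 0.6329
SEM = 7.0000×√(1 − 0.6329) ≈ 4.2409

4.24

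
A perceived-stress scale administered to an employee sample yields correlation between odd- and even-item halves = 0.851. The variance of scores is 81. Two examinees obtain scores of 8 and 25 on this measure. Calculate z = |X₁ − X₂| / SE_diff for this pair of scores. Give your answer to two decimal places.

σ = 81^(1/2) = 9.0000
Full-length reliability (Spearman-Brown) = 2(0.851)/(1+0.851) ≈ 0.9195
SEM = 9.0000 × √(1 − 0.9195) = 9.0000 × √0.0805 ≈ 9.0000 × 0.2837 ≈ 2.5535
Standard error of the difference = 2.5535·√2 ≈ 3.6112
z = |8 − 25| / 3.6112 = 17 / 3.6112 ≈ 4.7076

4.71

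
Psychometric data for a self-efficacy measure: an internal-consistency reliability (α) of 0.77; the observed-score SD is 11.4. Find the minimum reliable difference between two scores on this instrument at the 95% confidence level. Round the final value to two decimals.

15.15

SEM = 11.400 × √(1 − 0.770) = 11.400 × √0.230 ≃ 11.400 × 0.480 ≃ 5.467
Standard error of the difference = 5.467·√2 ≃ 7.732
Minimum reliable difference = 1.96 × SE_diff ≃ 1.96 × 7.732 ≃ 15.154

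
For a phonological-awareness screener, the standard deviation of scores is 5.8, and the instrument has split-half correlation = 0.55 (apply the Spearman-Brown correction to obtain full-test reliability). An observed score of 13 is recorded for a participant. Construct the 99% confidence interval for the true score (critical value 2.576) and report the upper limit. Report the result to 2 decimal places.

Full-length reliability (Spearman-Brown) = 2(0.55)/(1+0.55) ≈ 0.7097
SEM = 5.8000 × √(1 − 0.7097) = 5.8000 × √0.2903 ≈ 5.8000 × 0.5388 ≈ 3.1251
2.576 × SEM ≈ 8.0503
Upper limit = 13 + 8.0503 ≈ 21.0503

21.05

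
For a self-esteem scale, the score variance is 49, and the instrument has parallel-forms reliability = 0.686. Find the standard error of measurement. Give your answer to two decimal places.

SD = √49 = 7.000
SEM = 7.000 * √(1 − 0.686) = 7.000 * √0.314 ≈ 7.000 * 0.560 ≈ 3.922

3.92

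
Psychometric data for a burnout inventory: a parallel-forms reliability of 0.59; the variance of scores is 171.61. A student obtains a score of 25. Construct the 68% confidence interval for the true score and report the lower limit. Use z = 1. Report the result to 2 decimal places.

16.61

SD = √171.61 = 13.10000
SEM = 13.10000 · √(1 − 0.59000) = 13.10000 · √0.41000 ≈ 13.10000 · 0.64031 ≈ 8.38809
Half-width = 1·8.38809 ≈ 8.38809
Lower bound: 25 − 8.38809 = 16.61191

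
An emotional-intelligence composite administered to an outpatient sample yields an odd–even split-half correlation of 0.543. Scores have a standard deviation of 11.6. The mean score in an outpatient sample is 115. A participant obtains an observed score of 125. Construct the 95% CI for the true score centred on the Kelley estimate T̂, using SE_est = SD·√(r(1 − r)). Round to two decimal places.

Spearman-Brown: r = 2(0.543) / (1 + 0.543) = 1.08600 / 1.54300 ≈ 0.70382
Estimated true score = 0.70382·125 + (1 − 0.70382)·115 ≈ 122.03824
SE_est = SD · √(r(1 − r)) = 11.60000 · √0.20846 ≈ 11.60000 · 0.45657 ≈ 5.29621
95% CI: 122.03824 ± 10.38057 ≈ (111.65767, 132.41881)

[111.66, 132.42]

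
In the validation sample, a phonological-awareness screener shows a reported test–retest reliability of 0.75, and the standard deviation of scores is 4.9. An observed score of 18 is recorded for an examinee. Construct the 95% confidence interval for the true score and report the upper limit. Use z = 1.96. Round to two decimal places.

The standard error of measurement is 4.9000×√(1 − 0.7500) ≈ 4.9000×0.5000 ≈ 2.4500.
Margin = 1.96 × 2.4500 ≈ 4.8020
Upper limit = 18 + 4.8020 ≈ 22.8020

22.80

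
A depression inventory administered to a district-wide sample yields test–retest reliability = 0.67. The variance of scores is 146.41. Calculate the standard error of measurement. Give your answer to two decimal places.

SD = √146.41 ≈ 12.100
SEM = 12.100 × √(1 − 0.670) = 12.100 × √0.330 ≈ 12.100 × 0.574 ≈ 6.951

6.95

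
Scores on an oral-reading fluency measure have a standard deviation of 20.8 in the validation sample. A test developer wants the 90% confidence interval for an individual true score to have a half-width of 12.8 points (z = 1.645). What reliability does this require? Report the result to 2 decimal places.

Required SEM = 12.8 / 1.645 ≈ 7.781
r = 1 − (SEM / SD)² = 1 − (7.781 / 20.8)² ≈ 1 − 0.140 ≈ 0.860

0.86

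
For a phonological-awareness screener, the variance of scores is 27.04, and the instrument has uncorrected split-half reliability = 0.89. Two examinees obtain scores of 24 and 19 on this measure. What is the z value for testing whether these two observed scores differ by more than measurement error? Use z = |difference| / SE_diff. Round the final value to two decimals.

2.82

SD = √27.04 ≈ 5.200
r_full = 2·0.89 / (1 + 0.89) ≈ 0.942
SEM = 5.200 · √(1 − 0.942) = 5.200 · √0.058 ≈ 5.200 · 0.241 ≈ 1.254
SE_diff = √2 · SEM ≈ 1.774
z = 5 / 1.774 ≈ 2.818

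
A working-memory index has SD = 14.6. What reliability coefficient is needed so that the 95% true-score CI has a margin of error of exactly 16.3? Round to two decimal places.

0.68

Required SEM = 16.3 / 1.96 ≈ 8.316
r = 1 − (SEM / SD)² = 1 − (8.316 / 14.6)² ≈ 1 − 0.324 ≈ 0.676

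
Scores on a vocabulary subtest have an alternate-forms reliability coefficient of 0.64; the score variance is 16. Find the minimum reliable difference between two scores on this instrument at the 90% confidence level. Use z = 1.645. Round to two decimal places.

5.58

SD = √16 ≃ 4.000
SEM = 4.000 × √(1 − 0.640) = 4.000 × √0.360 ≃ 4.000 × 0.600 ≃ 2.400
SE_diff = √2 × SEM ≃ 3.394
Smallest detectable difference = 1.645×3.394 ≃ 5.583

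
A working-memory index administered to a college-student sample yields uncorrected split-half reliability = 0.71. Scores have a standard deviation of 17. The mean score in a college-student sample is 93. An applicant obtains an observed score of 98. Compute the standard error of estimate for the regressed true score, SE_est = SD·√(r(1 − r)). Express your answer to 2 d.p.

6.38

Spearman-Brown: r = 2(0.71) / (1 + 0.71) = 1.4200 / 1.7100 ≈ 0.8304
SE_est = SD · √(r(1 − r)) = 17.0000 · √0.1408 ≈ 17.0000 · 0.3753 ≈ 6.3796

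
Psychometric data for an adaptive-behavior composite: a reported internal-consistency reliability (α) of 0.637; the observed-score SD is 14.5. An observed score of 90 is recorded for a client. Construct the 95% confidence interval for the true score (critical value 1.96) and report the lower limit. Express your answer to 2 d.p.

The standard error of measurement is 14.5000*√(1 − 0.6370) ≈ 14.5000*0.6025 ≈ 8.7362.
1.96 * SEM ≈ 17.1229
Lower bound: 90 − 17.1229 = 72.8771

72.88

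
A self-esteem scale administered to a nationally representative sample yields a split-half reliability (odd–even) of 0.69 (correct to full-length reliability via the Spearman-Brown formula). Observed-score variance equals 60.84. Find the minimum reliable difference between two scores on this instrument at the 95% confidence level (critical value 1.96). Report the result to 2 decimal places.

9.26

σ = 60.84^(1/2) = 7.8000
Spearman-Brown: r = 2(0.69) / (1 + 0.69) = 1.3800 / 1.6900 ≈ 0.8166
SEM = 7.8000 · √(1 − 0.8166) = 7.8000 · √0.1834 ≈ 7.8000 · 0.4283 ≈ 3.3407
SE_diff = √2 · SEM ≈ 4.7244
Minimum reliable difference = 1.96 · SE_diff ≈ 1.96 · 4.7244 ≈ 9.2598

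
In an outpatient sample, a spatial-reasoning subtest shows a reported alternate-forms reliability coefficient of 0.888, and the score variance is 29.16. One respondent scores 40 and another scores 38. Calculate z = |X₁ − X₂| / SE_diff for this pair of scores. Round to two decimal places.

0.78

σ = 29.16^(1/2) = 5.400
The standard error of measurement is 5.400·√(1 − 0.888) ≃ 5.400·0.335 ≃ 1.807.
SE_diff = √2 · SEM ≃ 2.556
z = |40 − 38| / 2.556 = 2 / 2.556 ≃ 0.783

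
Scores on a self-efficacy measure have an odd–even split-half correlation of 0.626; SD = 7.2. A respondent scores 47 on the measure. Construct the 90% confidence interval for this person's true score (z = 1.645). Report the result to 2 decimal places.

Full-length reliability (Spearman-Brown) = 2(0.626)/(1+0.626) ≈ 0.770
SEM = 7.200 · √(1 − 0.770) = 7.200 · √0.230 ≈ 7.200 · 0.480 ≈ 3.453
1.645 · SEM ≈ 5.680
Interval: (41.320, 52.680)

[41.32, 52.68]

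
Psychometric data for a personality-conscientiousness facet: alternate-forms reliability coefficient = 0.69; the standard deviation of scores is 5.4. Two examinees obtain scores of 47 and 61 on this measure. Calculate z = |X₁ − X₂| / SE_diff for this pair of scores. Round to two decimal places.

SEM = 5.4000 · √(1 − 0.6900) = 5.4000 · √0.3100 ≈ 5.4000 · 0.5568 ≈ 3.0066
SE_diff = √2 · SEM ≈ 4.2520
z = 14 / 4.2520 ≈ 3.2926

3.29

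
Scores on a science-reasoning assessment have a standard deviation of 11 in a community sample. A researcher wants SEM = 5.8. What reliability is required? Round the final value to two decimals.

r = 1 − (SEM / SD)² = 1 − (5.800 / 11)² ≃ 1 − 0.278 ≃ 0.722

0.72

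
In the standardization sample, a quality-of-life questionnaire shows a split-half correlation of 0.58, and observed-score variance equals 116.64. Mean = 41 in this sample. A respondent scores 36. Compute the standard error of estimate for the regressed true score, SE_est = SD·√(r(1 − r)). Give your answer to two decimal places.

σ = 116.64^(1/2) = 10.800
Full-length reliability (Spearman-Brown) = 2(0.58)/(1+0.58) ≃ 0.734
SE_est = SD * √(r(1 − r)) = 10.800 * √0.195 ≃ 10.800 * 0.442 ≃ 4.771

4.77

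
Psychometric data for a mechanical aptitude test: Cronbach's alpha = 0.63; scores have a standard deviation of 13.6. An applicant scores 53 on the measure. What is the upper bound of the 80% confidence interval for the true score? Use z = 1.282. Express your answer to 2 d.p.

63.61

SEM = 13.6000*√(1 − 0.6300) ≈ 8.2726
Margin = 1.282 * 8.2726 ≈ 10.6054
Upper limit = 53 + 10.6054 ≈ 63.6054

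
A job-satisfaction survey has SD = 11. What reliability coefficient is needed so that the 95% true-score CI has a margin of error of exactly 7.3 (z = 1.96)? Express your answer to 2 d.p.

0.89

SEM needed = half-width / z = 7.3/1.96 ≈ 3.72449
r = 1 − (3.72449/11)² ≈ 1 − 0.11464 ≈ 0.88536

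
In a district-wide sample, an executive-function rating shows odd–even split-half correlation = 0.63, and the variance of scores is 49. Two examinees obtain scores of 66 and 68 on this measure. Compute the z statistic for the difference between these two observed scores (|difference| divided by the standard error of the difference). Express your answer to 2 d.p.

SD = √49 ≈ 7.00000
Spearman-Brown: r = 2(0.63) / (1 + 0.63) = 1.26000 / 1.63000 ≈ 0.77301
SEM = 7.00000·√(1 − 0.77301) ≈ 3.33507
SE_diff = √2 · SEM ≈ 4.71650
z = 2 / 4.71650 ≈ 0.42404

0.42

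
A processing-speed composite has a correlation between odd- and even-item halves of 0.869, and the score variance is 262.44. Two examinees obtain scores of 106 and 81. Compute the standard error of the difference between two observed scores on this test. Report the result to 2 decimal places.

6.07

SD = √262.44 ≈ 16.2000
Spearman-Brown: r = 2(0.869) / (1 + 0.869) = 1.7380 / 1.8690 ≈ 0.9299
SEM = 16.2000 × √(1 − 0.9299) = 16.2000 × √0.0701 ≈ 16.2000 × 0.2647 ≈ 4.2889
Standard error of the difference = 4.2889·√2 ≈ 6.0654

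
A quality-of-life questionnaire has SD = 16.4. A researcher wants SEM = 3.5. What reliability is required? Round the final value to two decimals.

0.95

r = 1 − (SEM / SD)² = 1 − (3.500 / 16.4)² ≃ 1 − 0.046 ≃ 0.954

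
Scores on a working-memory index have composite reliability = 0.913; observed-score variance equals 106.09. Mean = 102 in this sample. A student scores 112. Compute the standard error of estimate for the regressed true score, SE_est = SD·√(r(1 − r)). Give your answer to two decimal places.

2.90

σ = 106.09^(1/2) = 10.30000
SE_est = 10.30000·√[r(1 − r)] ≈ 2.90290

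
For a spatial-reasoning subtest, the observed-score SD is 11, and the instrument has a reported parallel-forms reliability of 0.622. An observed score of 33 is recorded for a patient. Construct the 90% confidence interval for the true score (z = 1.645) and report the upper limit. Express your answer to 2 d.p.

SEM = 11.0000 × √(1 − 0.6220) = 11.0000 × √0.3780 ≈ 11.0000 × 0.6148 ≈ 6.7630
1.645 × SEM ≈ 11.1251
Upper bound: 33 + 11.1251 = 44.1251

44.13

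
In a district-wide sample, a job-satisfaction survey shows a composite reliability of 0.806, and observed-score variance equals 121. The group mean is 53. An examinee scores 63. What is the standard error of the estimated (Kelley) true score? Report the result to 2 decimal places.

SD = √121 = 11.000
SE_est = SD × √(r(1 − r)) = 11.000 × √0.156 ≈ 11.000 × 0.395 ≈ 4.350

4.35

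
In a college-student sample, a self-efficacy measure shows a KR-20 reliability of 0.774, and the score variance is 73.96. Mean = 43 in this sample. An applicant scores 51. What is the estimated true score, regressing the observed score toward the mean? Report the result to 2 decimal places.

Estimated true score = 0.774×51 + (1 − 0.774)×43 ≈ 49.192

49.19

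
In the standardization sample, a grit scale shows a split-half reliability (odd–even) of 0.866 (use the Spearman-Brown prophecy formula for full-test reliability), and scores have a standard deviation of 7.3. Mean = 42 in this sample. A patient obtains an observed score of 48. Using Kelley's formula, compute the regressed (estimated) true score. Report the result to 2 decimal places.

47.57

Spearman-Brown: r = 2(0.866) / (1 + 0.866) = 1.73200 / 1.86600 ≃ 0.92819
Estimated true score = 0.92819×48 + (1 − 0.92819)×42 ≃ 47.56913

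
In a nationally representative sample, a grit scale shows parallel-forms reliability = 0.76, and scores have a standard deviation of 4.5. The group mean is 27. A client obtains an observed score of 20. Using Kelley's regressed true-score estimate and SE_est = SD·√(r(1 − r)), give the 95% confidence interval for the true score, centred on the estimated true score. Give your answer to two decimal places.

[17.91, 25.45]

Estimated true score = 0.7600·20 + (1 − 0.7600)·27 ≈ 21.6800
SE_est = SD · √(r(1 − r)) = 4.5000 · √0.1824 ≈ 4.5000 · 0.4271 ≈ 1.9219
95% CI: 21.6800 ± 3.7669 ≈ (17.9131, 25.4469)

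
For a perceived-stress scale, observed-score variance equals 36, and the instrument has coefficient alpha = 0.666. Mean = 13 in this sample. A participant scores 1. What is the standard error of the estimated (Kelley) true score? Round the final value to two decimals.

2.83

SD = √36 ≈ 6.000
SE_est = 6.000·√[r(1 − r)] ≈ 2.830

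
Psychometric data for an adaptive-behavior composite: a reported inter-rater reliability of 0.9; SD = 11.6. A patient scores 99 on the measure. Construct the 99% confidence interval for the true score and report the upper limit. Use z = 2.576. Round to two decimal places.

108.45

The standard error of measurement is 11.60000×√(1 − 0.90000) ≈ 11.60000×0.31623 ≈ 3.66824.
Margin = 2.576 × 3.66824 ≈ 9.44939
Upper bound: 99 + 9.44939 = 108.44939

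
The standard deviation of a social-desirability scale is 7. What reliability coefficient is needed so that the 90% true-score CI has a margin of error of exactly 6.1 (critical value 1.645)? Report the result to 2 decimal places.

SEM needed = half-width / z = 6.1/1.645 ≃ 3.7082
r = 1 − (SEM / SD)² = 1 − (3.7082 / 7)² ≃ 1 − 0.2806 ≃ 0.7194

0.72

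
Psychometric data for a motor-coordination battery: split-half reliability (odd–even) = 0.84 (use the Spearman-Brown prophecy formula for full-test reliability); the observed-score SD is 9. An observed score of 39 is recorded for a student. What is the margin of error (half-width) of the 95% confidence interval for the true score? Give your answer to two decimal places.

5.20

Spearman-Brown: r = 2(0.84) / (1 + 0.84) = 1.6800 / 1.8400 ≈ 0.9130
SEM = 9.0000 × √(1 − 0.9130) = 9.0000 × √0.0870 ≈ 9.0000 × 0.2949 ≈ 2.6540
1.96 × SEM ≈ 5.2018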